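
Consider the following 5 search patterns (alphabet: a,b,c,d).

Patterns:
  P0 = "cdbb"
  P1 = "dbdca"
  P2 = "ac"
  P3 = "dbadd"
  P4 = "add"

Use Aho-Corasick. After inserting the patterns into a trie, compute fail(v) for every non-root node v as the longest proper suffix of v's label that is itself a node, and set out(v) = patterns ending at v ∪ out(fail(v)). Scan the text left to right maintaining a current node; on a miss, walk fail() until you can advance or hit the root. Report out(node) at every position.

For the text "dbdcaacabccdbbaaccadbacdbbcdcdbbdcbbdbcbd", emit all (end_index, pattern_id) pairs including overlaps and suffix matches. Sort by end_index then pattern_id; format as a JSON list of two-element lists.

Construct AC machine:
Trie (insert patterns):
  n0 'ε': a→10 c→1 d→5
  n1 'c': d→2
  n2 'cd': b→3
  n3 'cdb': b→4
  n4 'cdbb': ·  ←P0
  n5 'd': b→6
  n6 'db': a→12 d→7
  n7 'dbd': c→8
  n8 'dbdc': a→9
  n9 'dbdca': ·  ←P1
  n10 'a': c→11 d→15
  n11 'ac': ·  ←P2
  n12 'dba': d→13
  n13 'dbad': d→14
  n14 'dbadd': ·  ←P3
  n15 'ad': d→16
  n16 'add': ·  ←P4

BFS fail/out derivation:
  fail(1) 'c': from fail(0)=0 chase 'c': 0 ⇒ 0;  out=∅∪out(0)=∅
  fail(5) 'd': from fail(0)=0 chase 'd': 0 ⇒ 0;  out=∅∪out(0)=∅
  fail(10) 'a': from fail(0)=0 chase 'a': 0 ⇒ 0;  out=∅∪out(0)=∅
  fail(2) 'cd': from fail(1)=0 chase 'd': 0 ⇒ 5;  out=∅∪out(5)=∅
  fail(6) 'db': from fail(5)=0 chase 'b': 0 ⇒ 0;  out=∅∪out(0)=∅
  fail(11) 'ac': from fail(10)=0 chase 'c': 0 ⇒ 1;  out={2}∪out(1)={2}
  fail(15) 'ad': from fail(10)=0 chase 'd': 0 ⇒ 5;  out=∅∪out(5)=∅
  fail(3) 'cdb': from fail(2)=5 chase 'b': 5 ⇒ 6;  out=∅∪out(6)=∅
  fail(7) 'dbd': from fail(6)=0 chase 'd': 0 ⇒ 5;  out=∅∪out(5)=∅
  fail(12) 'dba': from fail(6)=0 chase 'a': 0 ⇒ 10;  out=∅∪out(10)=∅
  fail(16) 'add': from fail(15)=5 chase 'd': 5→0 ⇒ 5;  out={4}∪out(5)={4}
  fail(4) 'cdbb': from fail(3)=6 chase 'b': 6→0 ⇒ 0;  out={0}∪out(0)={0}
  fail(8) 'dbdc': from fail(7)=5 chase 'c': 5→0 ⇒ 1;  out=∅∪out(1)=∅
  fail(13) 'dbad': from fail(12)=10 chase 'd': 10 ⇒ 15;  out=∅∪out(15)=∅
  fail(9) 'dbdca': from fail(8)=1 chase 'a': 1→0 ⇒ 10;  out={1}∪out(10)={1}
  fail(14) 'dbadd': from fail(13)=15 chase 'd': 15 ⇒ 16;  out={3}∪out(16)={3,4}

Text stream:
i=0 'd': node 0→5
i=1 'b': node 5→6
i=2 'd': node 6→7
i=3 'c': node 7→8
i=4 'a': node 8→9  emit P1@[0:4]
i=5 'a': node 9→10 (via fail)
i=6 'c': node 10→11  emit P2@[5:6]
i=7 'a': node 11→10 (via fail)
i=8 'b': node 10→0 (via fail)
i=9 'c': node 0→1
i=10 'c': node 1→1 (via fail)
i=11 'd': node 1→2
i=12 'b': node 2→3
i=13 'b': node 3→4  emit P0@[10:13]
i=14 'a': node 4→10 (via fail)
i=15 'a': node 10→10 (via fail)
i=16 'c': node 10→11  emit P2@[15:16]
i=17 'c': node 11→1 (via fail)
i=18 'a': node 1→10 (via fail)
i=19 'd': node 10→15
i=20 'b': node 15→6 (via fail)
i=21 'a': node 6→12
i=22 'c': node 12→11 (via fail)  emit P2@[21:22]
i=23 'd': node 11→2 (via fail)
i=24 'b': node 2→3
i=25 'b': node 3→4  emit P0@[22:25]
i=26 'c': node 4→1 (via fail)
i=27 'd': node 1→2
i=28 'c': node 2→1 (via fail)
i=29 'd': node 1→2
i=30 'b': node 2→3
i=31 'b': node 3→4  emit P0@[28:31]
i=32 'd': node 4→5 (via fail)
i=33 'c': node 5→1 (via fail)
i=34 'b': node 1→0 (via fail)
i=35 'b': node 0→0
i=36 'd': node 0→5
i=37 'b': node 5→6
i=38 'c': node 6→1 (via fail)
i=39 'b': node 1→0 (via fail)
i=40 'd': node 0→5

All matches (sorted): [[4,1],[6,2],[13,0],[16,2],[22,2],[25,0],[31,0]]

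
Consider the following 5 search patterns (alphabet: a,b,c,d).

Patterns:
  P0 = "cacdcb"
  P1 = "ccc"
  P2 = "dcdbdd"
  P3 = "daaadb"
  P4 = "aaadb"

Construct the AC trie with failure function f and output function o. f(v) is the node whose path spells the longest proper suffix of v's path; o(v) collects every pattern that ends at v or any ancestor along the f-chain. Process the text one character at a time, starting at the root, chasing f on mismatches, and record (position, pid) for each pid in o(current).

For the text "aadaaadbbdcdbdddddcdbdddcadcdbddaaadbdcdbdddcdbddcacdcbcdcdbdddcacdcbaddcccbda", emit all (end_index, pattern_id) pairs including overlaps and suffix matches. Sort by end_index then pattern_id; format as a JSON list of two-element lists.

Construct AC machine:
Trie nodes:
  0='ε' goto a→20 c→1 d→9
  1='c' goto a→2 c→7
  2='ca' goto c→3
  3='cac' goto d→4
  4='cacd' goto c→5
  5='cacdc' goto b→6
  6='cacdcb' goto ·  ←P0
  7='cc' goto c→8
  8='ccc' goto ·  ←P1
  9='d' goto a→15 c→10
  10='dc' goto d→11
  11='dcd' goto b→12
  12='dcdb' goto d→13
  13='dcdbd' goto d→14
  14='dcdbdd' goto ·  ←P2
  15='da' goto a→16
  16='daa' goto a→17
  17='daaa' goto d→18
  18='daaad' goto b→19
  19='daaadb' goto ·  ←P3
  20='a' goto a→21
  21='aa' goto a→22
  22='aaa' goto d→23
  23='aaad' goto b→24
  24='aaadb' goto ·  ←P4

Failure links (BFS by depth):
  n1('c'): parent n0 fail=0; on 'c' 0 → fail=0;  out ∅∪∅=∅
  n9('d'): parent n0 fail=0; on 'd' 0 → fail=0;  out ∅∪∅=∅
  n20('a'): parent n0 fail=0; on 'a' 0 → fail=0;  out ∅∪∅=∅
  n2('ca'): parent n1 fail=0; on 'a' 0 → fail=20;  out ∅∪∅=∅
  n7('cc'): parent n1 fail=0; on 'c' 0 → fail=1;  out ∅∪∅=∅
  n10('dc'): parent n9 fail=0; on 'c' 0 → fail=1;  out ∅∪∅=∅
  n15('da'): parent n9 fail=0; on 'a' 0 → fail=20;  out ∅∪∅=∅
  n21('aa'): parent n20 fail=0; on 'a' 0 → fail=20;  out ∅∪∅=∅
  n3('cac'): parent n2 fail=20; on 'c' 20→0 → fail=1;  out ∅∪∅=∅
  n8('ccc'): parent n7 fail=1; on 'c' 1 → fail=7;  out {1}∪∅={1}
  n11('dcd'): parent n10 fail=1; on 'd' 1→0 → fail=9;  out ∅∪∅=∅
  n16('daa'): parent n15 fail=20; on 'a' 20 → fail=21;  out ∅∪∅=∅
  n22('aaa'): parent n21 fail=20; on 'a' 20 → fail=21;  out ∅∪∅=∅
  n4('cacd'): parent n3 fail=1; on 'd' 1→0 → fail=9;  out ∅∪∅=∅
  n12('dcdb'): parent n11 fail=9; on 'b' 9→0 → fail=0;  out ∅∪∅=∅
  n17('daaa'): parent n16 fail=21; on 'a' 21 → fail=22;  out ∅∪∅=∅
  n23('aaad'): parent n22 fail=21; on 'd' 21→20→0 → fail=9;  out ∅∪∅=∅
  n5('cacdc'): parent n4 fail=9; on 'c' 9 → fail=10;  out ∅∪∅=∅
  n13('dcdbd'): parent n12 fail=0; on 'd' 0 → fail=9;  out ∅∪∅=∅
  n18('daaad'): parent n17 fail=22; on 'd' 22 → fail=23;  out ∅∪∅=∅
  n24('aaadb'): parent n23 fail=9; on 'b' 9→0 → fail=0;  out {4}∪∅={4}
  n6('cacdcb'): parent n5 fail=10; on 'b' 10→1→0 → fail=0;  out {0}∪∅={0}
  n14('dcdbdd'): parent n13 fail=9; on 'd' 9→0 → fail=9;  out {2}∪∅={2}
  n19('daaadb'): parent n18 fail=23; on 'b' 23 → fail=24;  out {3}∪{4}={3,4}

Text stream:
i=0 'a': node 0→20
i=1 'a': node 20→21
i=2 'd': node 21→9 (via fail)
i=3 'a': node 9→15
i=4 'a': node 15→16
i=5 'a': node 16→17
i=6 'd': node 17→18
i=7 'b': node 18→19  → match P3@[2:7],P4@[3:7]
i=8 'b': node 19→0 (via fail)
i=9 'd': node 0→9
i=10 'c': node 9→10
i=11 'd': node 10→11
i=12 'b': node 11→12
i=13 'd': node 12→13
i=14 'd': node 13→14  → match P2@[9:14]
i=15 'd': node 14→9 (via fail)
i=16 'd': node 9→9 (via fail)
i=17 'd': node 9→9 (via fail)
i=18 'c': node 9→10
i=19 'd': node 10→11
i=20 'b': node 11→12
i=21 'd': node 12→13
i=22 'd': node 13→14  → match P2@[17:22]
i=23 'd': node 14→9 (via fail)
i=24 'c': node 9→10
i=25 'a': node 10→2 (via fail)
i=26 'd': node 2→9 (via fail)
i=27 'c': node 9→10
i=28 'd': node 10→11
i=29 'b': node 11→12
i=30 'd': node 12→13
i=31 'd': node 13→14  → match P2@[26:31]
i=32 'a': node 14→15 (via fail)
i=33 'a': node 15→16
i=34 'a': node 16→17
i=35 'd': node 17→18
i=36 'b': node 18→19  → match P3@[31:36],P4@[32:36]
i=37 'd': node 19→9 (via fail)
i=38 'c': node 9→10
i=39 'd': node 10→11
i=40 'b': node 11→12
i=41 'd': node 12→13
i=42 'd': node 13→14  → match P2@[37:42]
i=43 'd': node 14→9 (via fail)
i=44 'c': node 9→10
i=45 'd': node 10→11
i=46 'b': node 11→12
i=47 'd': node 12→13
i=48 'd': node 13→14  → match P2@[43:48]
i=49 'c': node 14→10 (via fail)
i=50 'a': node 10→2 (via fail)
i=51 'c': node 2→3
i=52 'd': node 3→4
i=53 'c': node 4→5
i=54 'b': node 5→6  → match P0@[49:54]
i=55 'c': node 6→1 (via fail)
i=56 'd': node 1→9 (via fail)
i=57 'c': node 9→10
i=58 'd': node 10→11
i=59 'b': node 11→12
i=60 'd': node 12→13
i=61 'd': node 13→14  → match P2@[56:61]
i=62 'd': node 14→9 (via fail)
i=63 'c': node 9→10
i=64 'a': node 10→2 (via fail)
i=65 'c': node 2→3
i=66 'd': node 3→4
i=67 'c': node 4→5
i=68 'b': node 5→6  → match P0@[63:68]
i=69 'a': node 6→20 (via fail)
i=70 'd': node 20→9 (via fail)
i=71 'd': node 9→9 (via fail)
i=72 'c': node 9→10
i=73 'c': node 10→7 (via fail)
i=74 'c': node 7→8  → match P1@[72:74]
i=75 'b': node 8→0 (via fail)
i=76 'd': node 0→9
i=77 'a': node 9→15

Result: [[7,3],[7,4],[14,2],[22,2],[31,2],[36,3],[36,4],[42,2],[48,2],[54,0],[61,2],[68,0],[74,1]]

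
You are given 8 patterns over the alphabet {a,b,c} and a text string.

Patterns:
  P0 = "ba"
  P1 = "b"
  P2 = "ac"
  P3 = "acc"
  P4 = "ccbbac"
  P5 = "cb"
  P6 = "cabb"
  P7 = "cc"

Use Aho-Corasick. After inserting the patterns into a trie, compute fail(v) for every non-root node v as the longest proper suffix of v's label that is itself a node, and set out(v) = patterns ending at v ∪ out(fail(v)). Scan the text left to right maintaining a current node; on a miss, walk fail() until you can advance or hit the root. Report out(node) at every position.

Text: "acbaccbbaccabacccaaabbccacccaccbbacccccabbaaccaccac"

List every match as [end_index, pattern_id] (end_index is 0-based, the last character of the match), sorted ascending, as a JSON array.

Build:
Trie (insert patterns):
  n0 'ε': a→3 b→1 c→6
  n1 'b': a→2  [P1 ends]
  n2 'ba': ·  [P0 ends]
  n3 'a': c→4
  n4 'ac': c→5  [P2 ends]
  n5 'acc': ·  [P3 ends]
  n6 'c': a→13 b→12 c→7
  n7 'cc': b→8  [P7 ends]
  n8 'ccb': b→9
  n9 'ccbb': a→10
  n10 'ccbba': c→11
  n11 'ccbbac': ·  [P4 ends]
  n12 'cb': ·  [P5 ends]
  n13 'ca': b→14
  n14 'cab': b→15
  n15 'cabb': ·  [P6 ends]

Failure links (BFS by depth):
  fail(1) 'b': from fail(0)=0 chase 'b': 0 ⇒ 0;  out={1}∪out(0)={1}
  fail(3) 'a': from fail(0)=0 chase 'a': 0 ⇒ 0;  out=∅∪out(0)=∅
  fail(6) 'c': from fail(0)=0 chase 'c': 0 ⇒ 0;  out=∅∪out(0)=∅
  fail(2) 'ba': from fail(1)=0 chase 'a': 0 ⇒ 3;  out={0}∪out(3)={0}
  fail(4) 'ac': from fail(3)=0 chase 'c': 0 ⇒ 6;  out={2}∪out(6)={2}
  fail(7) 'cc': from fail(6)=0 chase 'c': 0 ⇒ 6;  out={7}∪out(6)={7}
  fail(12) 'cb': from fail(6)=0 chase 'b': 0 ⇒ 1;  out={5}∪out(1)={1,5}
  fail(13) 'ca': from fail(6)=0 chase 'a': 0 ⇒ 3;  out=∅∪out(3)=∅
  fail(5) 'acc': from fail(4)=6 chase 'c': 6 ⇒ 7;  out={3}∪out(7)={3,7}
  fail(8) 'ccb': from fail(7)=6 chase 'b': 6 ⇒ 12;  out=∅∪out(12)={1,5}
  fail(14) 'cab': from fail(13)=3 chase 'b': 3→0 ⇒ 1;  out=∅∪out(1)={1}
  fail(9) 'ccbb': from fail(8)=12 chase 'b': 12→1→0 ⇒ 1;  out=∅∪out(1)={1}
  fail(15) 'cabb': from fail(14)=1 chase 'b': 1→0 ⇒ 1;  out={6}∪out(1)={1,6}
  fail(10) 'ccbba': from fail(9)=1 chase 'a': 1 ⇒ 2;  out=∅∪out(2)={0}
  fail(11) 'ccbbac': from fail(10)=2 chase 'c': 2→3 ⇒ 4;  out={4}∪out(4)={2,4}

Text stream:
pos 0 'a': at 3
pos 1 'c': at 4  emit P2@[0:1]
pos 2 'b': at 12 (fail-walked)  emit P1@[2:2],P5@[1:2]
pos 3 'a': at 2 (fail-walked)  emit P0@[2:3]
pos 4 'c': at 4 (fail-walked)  emit P2@[3:4]
pos 5 'c': at 5  emit P3@[3:5],P7@[4:5]
pos 6 'b': at 8 (fail-walked)  emit P1@[6:6],P5@[5:6]
pos 7 'b': at 9  emit P1@[7:7]
pos 8 'a': at 10  emit P0@[7:8]
pos 9 'c': at 11  emit P2@[8:9],P4@[4:9]
pos 10 'c': at 5 (fail-walked)  emit P3@[8:10],P7@[9:10]
pos 11 'a': at 13 (fail-walked)
pos 12 'b': at 14  emit P1@[12:12]
pos 13 'a': at 2 (fail-walked)  emit P0@[12:13]
pos 14 'c': at 4 (fail-walked)  emit P2@[13:14]
pos 15 'c': at 5  emit P3@[13:15],P7@[14:15]
pos 16 'c': at 7 (fail-walked)  emit P7@[15:16]
pos 17 'a': at 13 (fail-walked)
pos 18 'a': at 3 (fail-walked)
pos 19 'a': at 3 (fail-walked)
pos 20 'b': at 1 (fail-walked)  emit P1@[20:20]
pos 21 'b': at 1 (fail-walked)  emit P1@[21:21]
pos 22 'c': at 6 (fail-walked)
pos 23 'c': at 7  emit P7@[22:23]
pos 24 'a': at 13 (fail-walked)
pos 25 'c': at 4 (fail-walked)  emit P2@[24:25]
pos 26 'c': at 5  emit P3@[24:26],P7@[25:26]
pos 27 'c': at 7 (fail-walked)  emit P7@[26:27]
pos 28 'a': at 13 (fail-walked)
pos 29 'c': at 4 (fail-walked)  emit P2@[28:29]
pos 30 'c': at 5  emit P3@[28:30],P7@[29:30]
pos 31 'b': at 8 (fail-walked)  emit P1@[31:31],P5@[30:31]
pos 32 'b': at 9  emit P1@[32:32]
pos 33 'a': at 10  emit P0@[32:33]
pos 34 'c': at 11  emit P2@[33:34],P4@[29:34]
pos 35 'c': at 5 (fail-walked)  emit P3@[33:35],P7@[34:35]
pos 36 'c': at 7 (fail-walked)  emit P7@[35:36]
pos 37 'c': at 7 (fail-walked)  emit P7@[36:37]
pos 38 'c': at 7 (fail-walked)  emit P7@[37:38]
pos 39 'a': at 13 (fail-walked)
pos 40 'b': at 14  emit P1@[40:40]
pos 41 'b': at 15  emit P1@[41:41],P6@[38:41]
pos 42 'a': at 2 (fail-walked)  emit P0@[41:42]
pos 43 'a': at 3 (fail-walked)
pos 44 'c': at 4  emit P2@[43:44]
pos 45 'c': at 5  emit P3@[43:45],P7@[44:45]
pos 46 'a': at 13 (fail-walked)
pos 47 'c': at 4 (fail-walked)  emit P2@[46:47]
pos 48 'c': at 5  emit P3@[46:48],P7@[47:48]
pos 49 'a': at 13 (fail-walked)
pos 50 'c': at 4 (fail-walked)  emit P2@[49:50]

Result: [[1,2],[2,1],[2,5],[3,0],[4,2],[5,3],[5,7],[6,1],[6,5],[7,1],[8,0],[9,2],[9,4],[10,3],[10,7],[12,1],[13,0],[14,2],[15,3],[15,7],[16,7],[20,1],[21,1],[23,7],[25,2],[26,3],[26,7],[27,7],[29,2],[30,3],[30,7],[31,1],[31,5],[32,1],[33,0],[34,2],[34,4],[35,3],[35,7],[36,7],[37,7],[38,7],[40,1],[41,1],[41,6],[42,0],[44,2],[45,3],[45,7],[47,2],[48,3],[48,7],[50,2]]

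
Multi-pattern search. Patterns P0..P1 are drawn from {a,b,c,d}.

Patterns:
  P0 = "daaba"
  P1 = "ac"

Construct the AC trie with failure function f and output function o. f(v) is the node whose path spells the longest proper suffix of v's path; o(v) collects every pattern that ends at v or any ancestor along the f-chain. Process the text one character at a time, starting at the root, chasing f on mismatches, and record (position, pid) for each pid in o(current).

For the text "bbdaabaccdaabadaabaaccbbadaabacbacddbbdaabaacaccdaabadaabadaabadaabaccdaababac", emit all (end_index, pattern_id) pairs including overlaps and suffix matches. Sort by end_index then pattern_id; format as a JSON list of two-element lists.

Construct AC machine:
Trie nodes:
  0='ε' goto a→6 d→1
  1='d' goto a→2
  2='da' goto a→3
  3='daa' goto b→4
  4='daab' goto a→5
  5='daaba' goto ·  ←P0
  6='a' goto c→7
  7='ac' goto ·  ←P1

Failure links (BFS by depth):
  fail(1) 'd': from fail(0)=0 chase 'd': 0 ⇒ 0;  out=∅∪out(0)=∅
  fail(6) 'a': from fail(0)=0 chase 'a': 0 ⇒ 0;  out=∅∪out(0)=∅
  fail(2) 'da': from fail(1)=0 chase 'a': 0 ⇒ 6;  out=∅∪out(6)=∅
  fail(7) 'ac': from fail(6)=0 chase 'c': 0 ⇒ 0;  out={1}∪out(0)={1}
  fail(3) 'daa': from fail(2)=6 chase 'a': 6→0 ⇒ 6;  out=∅∪out(6)=∅
  fail(4) 'daab': from fail(3)=6 chase 'b': 6→0 ⇒ 0;  out=∅∪out(0)=∅
  fail(5) 'daaba': from fail(4)=0 chase 'a': 0 ⇒ 6;  out={0}∪out(6)={0}

Text stream:
i=0 'b': node 0→0
i=1 'b': node 0→0
i=2 'd': node 0→1
i=3 'a': node 1→2
i=4 'a': node 2→3
i=5 'b': node 3→4
i=6 'a': node 4→5  → match P0@[2:6]
i=7 'c': node 5→7 (via fail)  → match P1@[6:7]
i=8 'c': node 7→0 (via fail)
i=9 'd': node 0→1
i=10 'a': node 1→2
i=11 'a': node 2→3
i=12 'b': node 3→4
i=13 'a': node 4→5  → match P0@[9:13]
i=14 'd': node 5→1 (via fail)
i=15 'a': node 1→2
i=16 'a': node 2→3
i=17 'b': node 3→4
i=18 'a': node 4→5  → match P0@[14:18]
i=19 'a': node 5→6 (via fail)
i=20 'c': node 6→7  → match P1@[19:20]
i=21 'c': node 7→0 (via fail)
i=22 'b': node 0→0
i=23 'b': node 0→0
i=24 'a': node 0→6
i=25 'd': node 6→1 (via fail)
i=26 'a': node 1→2
i=27 'a': node 2→3
i=28 'b': node 3→4
i=29 'a': node 4→5  → match P0@[25:29]
i=30 'c': node 5→7 (via fail)  → match P1@[29:30]
i=31 'b': node 7→0 (via fail)
i=32 'a': node 0→6
i=33 'c': node 6→7  → match P1@[32:33]
i=34 'd': node 7→1 (via fail)
i=35 'd': node 1→1 (via fail)
i=36 'b': node 1→0 (via fail)
i=37 'b': node 0→0
i=38 'd': node 0→1
i=39 'a': node 1→2
i=40 'a': node 2→3
i=41 'b': node 3→4
i=42 'a': node 4→5  → match P0@[38:42]
i=43 'a': node 5→6 (via fail)
i=44 'c': node 6→7  → match P1@[43:44]
i=45 'a': node 7→6 (via fail)
i=46 'c': node 6→7  → match P1@[45:46]
i=47 'c': node 7→0 (via fail)
i=48 'd': node 0→1
i=49 'a': node 1→2
i=50 'a': node 2→3
i=51 'b': node 3→4
i=52 'a': node 4→5  → match P0@[48:52]
i=53 'd': node 5→1 (via fail)
i=54 'a': node 1→2
i=55 'a': node 2→3
i=56 'b': node 3→4
i=57 'a': node 4→5  → match P0@[53:57]
i=58 'd': node 5→1 (via fail)
i=59 'a': node 1→2
i=60 'a': node 2→3
i=61 'b': node 3→4
i=62 'a': node 4→5  → match P0@[58:62]
i=63 'd': node 5→1 (via fail)
i=64 'a': node 1→2
i=65 'a': node 2→3
i=66 'b': node 3→4
i=67 'a': node 4→5  → match P0@[63:67]
i=68 'c': node 5→7 (via fail)  → match P1@[67:68]
i=69 'c': node 7→0 (via fail)
i=70 'd': node 0→1
i=71 'a': node 1→2
i=72 'a': node 2→3
i=73 'b': node 3→4
i=74 'a': node 4→5  → match P0@[70:74]
i=75 'b': node 5→0 (via fail)
i=76 'a': node 0→6
i=77 'c': node 6→7  → match P1@[76:77]

Result: [[6,0],[7,1],[13,0],[18,0],[20,1],[29,0],[30,1],[33,1],[42,0],[44,1],[46,1],[52,0],[57,0],[62,0],[67,0],[68,1],[74,0],[77,1]]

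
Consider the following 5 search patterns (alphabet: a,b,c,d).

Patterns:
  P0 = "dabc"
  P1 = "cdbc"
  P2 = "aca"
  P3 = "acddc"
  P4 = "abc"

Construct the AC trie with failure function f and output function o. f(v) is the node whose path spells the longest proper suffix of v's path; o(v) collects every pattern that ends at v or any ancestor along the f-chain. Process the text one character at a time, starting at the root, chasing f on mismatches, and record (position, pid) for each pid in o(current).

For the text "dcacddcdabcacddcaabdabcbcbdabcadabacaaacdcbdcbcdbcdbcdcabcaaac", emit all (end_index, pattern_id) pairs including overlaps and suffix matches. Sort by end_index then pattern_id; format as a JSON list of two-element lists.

Build automaton:
Trie nodes:
  0='ε' goto a→9 c→5 d→1
  1='d' goto a→2
  2='da' goto b→3
  3='dab' goto c→4
  4='dabc' goto ·  ←P0
  5='c' goto d→6
  6='cd' goto b→7
  7='cdb' goto c→8
  8='cdbc' goto ·  ←P1
  9='a' goto b→15 c→10
  10='ac' goto a→11 d→12
  11='aca' goto ·  ←P2
  12='acd' goto d→13
  13='acdd' goto c→14
  14='acddc' goto ·  ←P3
  15='ab' goto c→16
  16='abc' goto ·  ←P4

Failure links (BFS by depth):
  fail(1) 'd': from fail(0)=0 chase 'd': 0 ⇒ 0;  out=∅∪out(0)=∅
  fail(5) 'c': from fail(0)=0 chase 'c': 0 ⇒ 0;  out=∅∪out(0)=∅
  fail(9) 'a': from fail(0)=0 chase 'a': 0 ⇒ 0;  out=∅∪out(0)=∅
  fail(2) 'da': from fail(1)=0 chase 'a': 0 ⇒ 9;  out=∅∪out(9)=∅
  fail(6) 'cd': from fail(5)=0 chase 'd': 0 ⇒ 1;  out=∅∪out(1)=∅
  fail(10) 'ac': from fail(9)=0 chase 'c': 0 ⇒ 5;  out=∅∪out(5)=∅
  fail(15) 'ab': from fail(9)=0 chase 'b': 0 ⇒ 0;  out=∅∪out(0)=∅
  fail(3) 'dab': from fail(2)=9 chase 'b': 9 ⇒ 15;  out=∅∪out(15)=∅
  fail(7) 'cdb': from fail(6)=1 chase 'b': 1→0 ⇒ 0;  out=∅∪out(0)=∅
  fail(11) 'aca': from fail(10)=5 chase 'a': 5→0 ⇒ 9;  out={2}∪out(9)={2}
  fail(12) 'acd': from fail(10)=5 chase 'd': 5 ⇒ 6;  out=∅∪out(6)=∅
  fail(16) 'abc': from fail(15)=0 chase 'c': 0 ⇒ 5;  out={4}∪out(5)={4}
  fail(4) 'dabc': from fail(3)=15 chase 'c': 15 ⇒ 16;  out={0}∪out(16)={0,4}
  fail(8) 'cdbc': from fail(7)=0 chase 'c': 0 ⇒ 5;  out={1}∪out(5)={1}
  fail(13) 'acdd': from fail(12)=6 chase 'd': 6→1→0 ⇒ 1;  out=∅∪out(1)=∅
  fail(14) 'acddc': from fail(13)=1 chase 'c': 1→0 ⇒ 5;  out={3}∪out(5)={3}

Text stream:
i=0 'd': node 0→1
i=1 'c': node 1→5 (via fail)
i=2 'a': node 5→9 (via fail)
i=3 'c': node 9→10
i=4 'd': node 10→12
i=5 'd': node 12→13
i=6 'c': node 13→14  emit P3@[2:6]
i=7 'd': node 14→6 (via fail)
i=8 'a': node 6→2 (via fail)
i=9 'b': node 2→3
i=10 'c': node 3→4  emit P0@[7:10],P4@[8:10]
i=11 'a': node 4→9 (via fail)
i=12 'c': node 9→10
i=13 'd': node 10→12
i=14 'd': node 12→13
i=15 'c': node 13→14  emit P3@[11:15]
i=16 'a': node 14→9 (via fail)
i=17 'a': node 9→9 (via fail)
i=18 'b': node 9→15
i=19 'd': node 15→1 (via fail)
i=20 'a': node 1→2
i=21 'b': node 2→3
i=22 'c': node 3→4  emit P0@[19:22],P4@[20:22]
i=23 'b': node 4→0 (via fail)
i=24 'c': node 0→5
i=25 'b': node 5→0 (via fail)
i=26 'd': node 0→1
i=27 'a': node 1→2
i=28 'b': node 2→3
i=29 'c': node 3→4  emit P0@[26:29],P4@[27:29]
i=30 'a': node 4→9 (via fail)
i=31 'd': node 9→1 (via fail)
i=32 'a': node 1→2
i=33 'b': node 2→3
i=34 'a': node 3→9 (via fail)
i=35 'c': node 9→10
i=36 'a': node 10→11  emit P2@[34:36]
i=37 'a': node 11→9 (via fail)
i=38 'a': node 9→9 (via fail)
i=39 'c': node 9→10
i=40 'd': node 10→12
i=41 'c': node 12→5 (via fail)
i=42 'b': node 5→0 (via fail)
i=43 'd': node 0→1
i=44 'c': node 1→5 (via fail)
i=45 'b': node 5→0 (via fail)
i=46 'c': node 0→5
i=47 'd': node 5→6
i=48 'b': node 6→7
i=49 'c': node 7→8  emit P1@[46:49]
i=50 'd': node 8→6 (via fail)
i=51 'b': node 6→7
i=52 'c': node 7→8  emit P1@[49:52]
i=53 'd': node 8→6 (via fail)
i=54 'c': node 6→5 (via fail)
i=55 'a': node 5→9 (via fail)
i=56 'b': node 9→15
i=57 'c': node 15→16  emit P4@[55:57]
i=58 'a': node 16→9 (via fail)
i=59 'a': node 9→9 (via fail)
i=60 'a': node 9→9 (via fail)
i=61 'c': node 9→10

Matches: [[6,3],[10,0],[10,4],[15,3],[22,0],[22,4],[29,0],[29,4],[36,2],[49,1],[52,1],[57,4]]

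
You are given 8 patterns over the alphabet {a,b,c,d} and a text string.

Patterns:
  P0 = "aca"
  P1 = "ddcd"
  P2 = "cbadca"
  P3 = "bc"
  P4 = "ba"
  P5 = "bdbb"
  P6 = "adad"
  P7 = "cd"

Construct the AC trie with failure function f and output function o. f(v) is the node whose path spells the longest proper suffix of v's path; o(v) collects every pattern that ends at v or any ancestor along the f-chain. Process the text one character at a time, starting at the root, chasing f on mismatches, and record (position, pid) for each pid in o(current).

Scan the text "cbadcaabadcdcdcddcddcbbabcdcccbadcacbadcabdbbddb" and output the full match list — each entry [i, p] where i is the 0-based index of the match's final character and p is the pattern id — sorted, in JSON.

Build:
Trie nodes:
  0='ε' goto a→1 b→14 c→8 d→4
  1='a' goto c→2 d→20
  2='ac' goto a→3
  3='aca' goto ·  ←P0
  4='d' goto d→5
  5='dd' goto c→6
  6='ddc' goto d→7
  7='ddcd' goto ·  ←P1
  8='c' goto b→9 d→23
  9='cb' goto a→10
  10='cba' goto d→11
  11='cbad' goto c→12
  12='cbadc' goto a→13
  13='cbadca' goto ·  ←P2
  14='b' goto a→16 c→15 d→17
  15='bc' goto ·  ←P3
  16='ba' goto ·  ←P4
  17='bd' goto b→18
  18='bdb' goto b→19
  19='bdbb' goto ·  ←P5
  20='ad' goto a→21
  21='ada' goto d→22
  22='adad' goto ·  ←P6
  23='cd' goto ·  ←P7

BFS fail/out derivation:
  n1('a'): parent n0 fail=0; on 'a' 0 → fail=0;  out ∅∪∅=∅
  n4('d'): parent n0 fail=0; on 'd' 0 → fail=0;  out ∅∪∅=∅
  n8('c'): parent n0 fail=0; on 'c' 0 → fail=0;  out ∅∪∅=∅
  n14('b'): parent n0 fail=0; on 'b' 0 → fail=0;  out ∅∪∅=∅
  n2('ac'): parent n1 fail=0; on 'c' 0 → fail=8;  out ∅∪∅=∅
  n5('dd'): parent n4 fail=0; on 'd' 0 → fail=4;  out ∅∪∅=∅
  n9('cb'): parent n8 fail=0; on 'b' 0 → fail=14;  out ∅∪∅=∅
  n15('bc'): parent n14 fail=0; on 'c' 0 → fail=8;  out {3}∪∅={3}
  n16('ba'): parent n14 fail=0; on 'a' 0 → fail=1;  out {4}∪∅={4}
  n17('bd'): parent n14 fail=0; on 'd' 0 → fail=4;  out ∅∪∅=∅
  n20('ad'): parent n1 fail=0; on 'd' 0 → fail=4;  out ∅∪∅=∅
  n23('cd'): parent n8 fail=0; on 'd' 0 → fail=4;  out {7}∪∅={7}
  n3('aca'): parent n2 fail=8; on 'a' 8→0 → fail=1;  out {0}∪∅={0}
  n6('ddc'): parent n5 fail=4; on 'c' 4→0 → fail=8;  out ∅∪∅=∅
  n10('cba'): parent n9 fail=14; on 'a' 14 → fail=16;  out ∅∪{4}={4}
  n18('bdb'): parent n17 fail=4; on 'b' 4→0 → fail=14;  out ∅∪∅=∅
  n21('ada'): parent n20 fail=4; on 'a' 4→0 → fail=1;  out ∅∪∅=∅
  n7('ddcd'): parent n6 fail=8; on 'd' 8 → fail=23;  out {1}∪{7}={1,7}
  n11('cbad'): parent n10 fail=16; on 'd' 16→1 → fail=20;  out ∅∪∅=∅
  n19('bdbb'): parent n18 fail=14; on 'b' 14→0 → fail=14;  out {5}∪∅={5}
  n22('adad'): parent n21 fail=1; on 'd' 1 → fail=20;  out {6}∪∅={6}
  n12('cbadc'): parent n11 fail=20; on 'c' 20→4→0 → fail=8;  out ∅∪∅=∅
  n13('cbadca'): parent n12 fail=8; on 'a' 8→0 → fail=1;  out {2}∪∅={2}

Scan:
i=0 'c': node 0→8
i=1 'b': node 8→9
i=2 'a': node 9→10  → match P4@[1:2]
i=3 'd': node 10→11
i=4 'c': node 11→12
i=5 'a': node 12→13  → match P2@[0:5]
i=6 'a': node 13→1 (via fail)
i=7 'b': node 1→14 (via fail)
i=8 'a': node 14→16  → match P4@[7:8]
i=9 'd': node 16→20 (via fail)
i=10 'c': node 20→8 (via fail)
i=11 'd': node 8→23  → match P7@[10:11]
i=12 'c': node 23→8 (via fail)
i=13 'd': node 8→23  → match P7@[12:13]
i=14 'c': node 23→8 (via fail)
i=15 'd': node 8→23  → match P7@[14:15]
i=16 'd': node 23→5 (via fail)
i=17 'c': node 5→6
i=18 'd': node 6→7  → match P1@[15:18],P7@[17:18]
i=19 'd': node 7→5 (via fail)
i=20 'c': node 5→6
i=21 'b': node 6→9 (via fail)
i=22 'b': node 9→14 (via fail)
i=23 'a': node 14→16  → match P4@[22:23]
i=24 'b': node 16→14 (via fail)
i=25 'c': node 14→15  → match P3@[24:25]
i=26 'd': node 15→23 (via fail)  → match P7@[25:26]
i=27 'c': node 23→8 (via fail)
i=28 'c': node 8→8 (via fail)
i=29 'c': node 8→8 (via fail)
i=30 'b': node 8→9
i=31 'a': node 9→10  → match P4@[30:31]
i=32 'd': node 10→11
i=33 'c': node 11→12
i=34 'a': node 12→13  → match P2@[29:34]
i=35 'c': node 13→2 (via fail)
i=36 'b': node 2→9 (via fail)
i=37 'a': node 9→10  → match P4@[36:37]
i=38 'd': node 10→11
i=39 'c': node 11→12
i=40 'a': node 12→13  → match P2@[35:40]
i=41 'b': node 13→14 (via fail)
i=42 'd': node 14→17
i=43 'b': node 17→18
i=44 'b': node 18→19  → match P5@[41:44]
i=45 'd': node 19→17 (via fail)
i=46 'd': node 17→5 (via fail)
i=47 'b': node 5→14 (via fail)

All matches (sorted): [[2,4],[5,2],[8,4],[11,7],[13,7],[15,7],[18,1],[18,7],[23,4],[25,3],[26,7],[31,4],[34,2],[37,4],[40,2],[44,5]]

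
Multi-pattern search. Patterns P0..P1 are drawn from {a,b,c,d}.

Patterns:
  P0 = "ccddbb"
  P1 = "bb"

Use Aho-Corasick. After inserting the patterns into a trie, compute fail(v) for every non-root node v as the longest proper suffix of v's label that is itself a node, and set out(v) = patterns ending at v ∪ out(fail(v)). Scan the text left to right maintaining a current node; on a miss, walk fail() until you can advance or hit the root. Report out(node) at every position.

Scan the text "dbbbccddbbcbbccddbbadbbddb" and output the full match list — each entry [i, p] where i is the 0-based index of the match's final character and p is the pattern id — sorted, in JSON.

Build automaton:
Trie (insert patterns):
  n0 'ε': b→7 c→1
  n1 'c': c→2
  n2 'cc': d→3
  n3 'ccd': d→4
  n4 'ccdd': b→5
  n5 'ccddb': b→6
  n6 'ccddbb': ·  [P0 ends]
  n7 'b': b→8
  n8 'bb': ·  [P1 ends]

Failure links (BFS by depth):
  fail(1) 'c': from fail(0)=0 chase 'c': 0 ⇒ 0;  out=∅∪out(0)=∅
  fail(7) 'b': from fail(0)=0 chase 'b': 0 ⇒ 0;  out=∅∪out(0)=∅
  fail(2) 'cc': from fail(1)=0 chase 'c': 0 ⇒ 1;  out=∅∪out(1)=∅
  fail(8) 'bb': from fail(7)=0 chase 'b': 0 ⇒ 7;  out={1}∪out(7)={1}
  fail(3) 'ccd': from fail(2)=1 chase 'd': 1→0 ⇒ 0;  out=∅∪out(0)=∅
  fail(4) 'ccdd': from fail(3)=0 chase 'd': 0 ⇒ 0;  out=∅∪out(0)=∅
  fail(5) 'ccddb': from fail(4)=0 chase 'b': 0 ⇒ 7;  out=∅∪out(7)=∅
  fail(6) 'ccddbb': from fail(5)=7 chase 'b': 7 ⇒ 8;  out={0}∪out(8)={0,1}

Run:
[0] read 'd'  n0⇒n0
[1] read 'b'  n0⇒n7
[2] read 'b'  n7⇒n8  emit P1@[1:2]
[3] read 'b'  n8⇒n8 ·f  emit P1@[2:3]
[4] read 'c'  n8⇒n1 ·f
[5] read 'c'  n1⇒n2
[6] read 'd'  n2⇒n3
[7] read 'd'  n3⇒n4
[8] read 'b'  n4⇒n5
[9] read 'b'  n5⇒n6  emit P0@[4:9],P1@[8:9]
[10] read 'c'  n6⇒n1 ·f
[11] read 'b'  n1⇒n7 ·f
[12] read 'b'  n7⇒n8  emit P1@[11:12]
[13] read 'c'  n8⇒n1 ·f
[14] read 'c'  n1⇒n2
[15] read 'd'  n2⇒n3
[16] read 'd'  n3⇒n4
[17] read 'b'  n4⇒n5
[18] read 'b'  n5⇒n6  emit P0@[13:18],P1@[17:18]
[19] read 'a'  n6⇒n0 ·f
[20] read 'd'  n0⇒n0
[21] read 'b'  n0⇒n7
[22] read 'b'  n7⇒n8  emit P1@[21:22]
[23] read 'd'  n8⇒n0 ·f
[24] read 'd'  n0⇒n0
[25] read 'b'  n0⇒n7

Result: [[2,1],[3,1],[9,0],[9,1],[12,1],[18,0],[18,1],[22,1]]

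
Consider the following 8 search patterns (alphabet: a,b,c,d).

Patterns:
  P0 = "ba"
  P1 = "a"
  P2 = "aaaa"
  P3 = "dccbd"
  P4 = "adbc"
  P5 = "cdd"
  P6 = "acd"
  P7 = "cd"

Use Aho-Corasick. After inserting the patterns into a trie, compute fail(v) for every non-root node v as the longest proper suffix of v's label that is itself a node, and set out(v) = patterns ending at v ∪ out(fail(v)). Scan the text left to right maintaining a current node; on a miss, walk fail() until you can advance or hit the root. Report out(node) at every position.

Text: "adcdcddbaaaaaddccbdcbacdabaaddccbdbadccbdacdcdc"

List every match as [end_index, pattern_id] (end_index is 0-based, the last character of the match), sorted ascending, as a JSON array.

Build:
Trie nodes:
  0='ε' goto a→3 b→1 c→15 d→7
  1='b' goto a→2
  2='ba' goto ·  [P0 ends]
  3='a' goto a→4 c→18 d→12  [P1 ends]
  4='aa' goto a→5
  5='aaa' goto a→6
  6='aaaa' goto ·  [P2 ends]
  7='d' goto c→8
  8='dc' goto c→9
  9='dcc' goto b→10
  10='dccb' goto d→11
  11='dccbd' goto ·  [P3 ends]
  12='ad' goto b→13
  13='adb' goto c→14
  14='adbc' goto ·  [P4 ends]
  15='c' goto d→16
  16='cd' goto d→17  [P7 ends]
  17='cdd' goto ·  [P5 ends]
  18='ac' goto d→19
  19='acd' goto ·  [P6 ends]

BFS fail/out derivation:
  fail(1) 'b': from fail(0)=0 chase 'b': 0 ⇒ 0;  out=∅∪out(0)=∅
  fail(3) 'a': from fail(0)=0 chase 'a': 0 ⇒ 0;  out={1}∪out(0)={1}
  fail(7) 'd': from fail(0)=0 chase 'd': 0 ⇒ 0;  out=∅∪out(0)=∅
  fail(15) 'c': from fail(0)=0 chase 'c': 0 ⇒ 0;  out=∅∪out(0)=∅
  fail(2) 'ba': from fail(1)=0 chase 'a': 0 ⇒ 3;  out={0}∪out(3)={0,1}
  fail(4) 'aa': from fail(3)=0 chase 'a': 0 ⇒ 3;  out=∅∪out(3)={1}
  fail(8) 'dc': from fail(7)=0 chase 'c': 0 ⇒ 15;  out=∅∪out(15)=∅
  fail(12) 'ad': from fail(3)=0 chase 'd': 0 ⇒ 7;  out=∅∪out(7)=∅
  fail(16) 'cd': from fail(15)=0 chase 'd': 0 ⇒ 7;  out={7}∪out(7)={7}
  fail(18) 'ac': from fail(3)=0 chase 'c': 0 ⇒ 15;  out=∅∪out(15)=∅
  fail(5) 'aaa': from fail(4)=3 chase 'a': 3 ⇒ 4;  out=∅∪out(4)={1}
  fail(9) 'dcc': from fail(8)=15 chase 'c': 15→0 ⇒ 15;  out=∅∪out(15)=∅
  fail(13) 'adb': from fail(12)=7 chase 'b': 7→0 ⇒ 1;  out=∅∪out(1)=∅
  fail(17) 'cdd': from fail(16)=7 chase 'd': 7→0 ⇒ 7;  out={5}∪out(7)={5}
  fail(19) 'acd': from fail(18)=15 chase 'd': 15 ⇒ 16;  out={6}∪out(16)={6,7}
  fail(6) 'aaaa': from fail(5)=4 chase 'a': 4 ⇒ 5;  out={2}∪out(5)={1,2}
  fail(10) 'dccb': from fail(9)=15 chase 'b': 15→0 ⇒ 1;  out=∅∪out(1)=∅
  fail(14) 'adbc': from fail(13)=1 chase 'c': 1→0 ⇒ 15;  out={4}∪out(15)={4}
  fail(11) 'dccbd': from fail(10)=1 chase 'd': 1→0 ⇒ 7;  out={3}∪out(7)={3}

Run:
pos 0 'a': at 3  ** P1@[0:0]
pos 1 'd': at 12
pos 2 'c': at 8 ·f
pos 3 'd': at 16 ·f  ** P7@[2:3]
pos 4 'c': at 8 ·f
pos 5 'd': at 16 ·f  ** P7@[4:5]
pos 6 'd': at 17  ** P5@[4:6]
pos 7 'b': at 1 ·f
pos 8 'a': at 2  ** P0@[7:8],P1@[8:8]
pos 9 'a': at 4 ·f  ** P1@[9:9]
pos 10 'a': at 5  ** P1@[10:10]
pos 11 'a': at 6  ** P1@[11:11],P2@[8:11]
pos 12 'a': at 6 ·f  ** P1@[12:12],P2@[9:12]
pos 13 'd': at 12 ·f
pos 14 'd': at 7 ·f
pos 15 'c': at 8
pos 16 'c': at 9
pos 17 'b': at 10
pos 18 'd': at 11  ** P3@[14:18]
pos 19 'c': at 8 ·f
pos 20 'b': at 1 ·f
pos 21 'a': at 2  ** P0@[20:21],P1@[21:21]
pos 22 'c': at 18 ·f
pos 23 'd': at 19  ** P6@[21:23],P7@[22:23]
pos 24 'a': at 3 ·f  ** P1@[24:24]
pos 25 'b': at 1 ·f
pos 26 'a': at 2  ** P0@[25:26],P1@[26:26]
pos 27 'a': at 4 ·f  ** P1@[27:27]
pos 28 'd': at 12 ·f
pos 29 'd': at 7 ·f
pos 30 'c': at 8
pos 31 'c': at 9
pos 32 'b': at 10
pos 33 'd': at 11  ** P3@[29:33]
pos 34 'b': at 1 ·f
pos 35 'a': at 2  ** P0@[34:35],P1@[35:35]
pos 36 'd': at 12 ·f
pos 37 'c': at 8 ·f
pos 38 'c': at 9
pos 39 'b': at 10
pos 40 'd': at 11  ** P3@[36:40]
pos 41 'a': at 3 ·f  ** P1@[41:41]
pos 42 'c': at 18
pos 43 'd': at 19  ** P6@[41:43],P7@[42:43]
pos 44 'c': at 8 ·f
pos 45 'd': at 16 ·f  ** P7@[44:45]
pos 46 'c': at 8 ·f

Result: [[0,1],[3,7],[5,7],[6,5],[8,0],[8,1],[9,1],[10,1],[11,1],[11,2],[12,1],[12,2],[18,3],[21,0],[21,1],[23,6],[23,7],[24,1],[26,0],[26,1],[27,1],[33,3],[35,0],[35,1],[40,3],[41,1],[43,6],[43,7],[45,7]]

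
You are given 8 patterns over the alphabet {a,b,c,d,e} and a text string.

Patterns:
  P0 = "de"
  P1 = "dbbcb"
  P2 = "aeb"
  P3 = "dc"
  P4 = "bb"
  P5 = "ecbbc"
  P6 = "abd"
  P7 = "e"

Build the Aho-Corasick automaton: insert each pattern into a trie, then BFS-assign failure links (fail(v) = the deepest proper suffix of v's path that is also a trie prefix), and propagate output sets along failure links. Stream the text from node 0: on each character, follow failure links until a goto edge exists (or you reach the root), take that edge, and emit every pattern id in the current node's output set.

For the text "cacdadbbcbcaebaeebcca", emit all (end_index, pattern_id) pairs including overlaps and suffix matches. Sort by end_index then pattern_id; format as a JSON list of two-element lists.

Construct AC machine:
Trie (insert patterns):
  n0 'ε': a→7 b→11 d→1 e→13
  n1 'd': b→3 c→10 e→2
  n2 'de': ·  ←P0
  n3 'db': b→4
  n4 'dbb': c→5
  n5 'dbbc': b→6
  n6 'dbbcb': ·  ←P1
  n7 'a': b→18 e→8
  n8 'ae': b→9
  n9 'aeb': ·  ←P2
  n10 'dc': ·  ←P3
  n11 'b': b→12
  n12 'bb': ·  ←P4
  n13 'e': c→14  ←P7
  n14 'ec': b→15
  n15 'ecb': b→16
  n16 'ecbb': c→17
  n17 'ecbbc': ·  ←P5
  n18 'ab': d→19
  n19 'abd': ·  ←P6

BFS fail/out derivation:
  fail(1) 'd': from fail(0)=0 chase 'd': 0 ⇒ 0;  out=∅∪out(0)=∅
  fail(7) 'a': from fail(0)=0 chase 'a': 0 ⇒ 0;  out=∅∪out(0)=∅
  fail(11) 'b': from fail(0)=0 chase 'b': 0 ⇒ 0;  out=∅∪out(0)=∅
  fail(13) 'e': from fail(0)=0 chase 'e': 0 ⇒ 0;  out={7}∪out(0)={7}
  fail(2) 'de': from fail(1)=0 chase 'e': 0 ⇒ 13;  out={0}∪out(13)={0,7}
  fail(3) 'db': from fail(1)=0 chase 'b': 0 ⇒ 11;  out=∅∪out(11)=∅
  fail(8) 'ae': from fail(7)=0 chase 'e': 0 ⇒ 13;  out=∅∪out(13)={7}
  fail(10) 'dc': from fail(1)=0 chase 'c': 0 ⇒ 0;  out={3}∪out(0)={3}
  fail(12) 'bb': from fail(11)=0 chase 'b': 0 ⇒ 11;  out={4}∪out(11)={4}
  fail(14) 'ec': from fail(13)=0 chase 'c': 0 ⇒ 0;  out=∅∪out(0)=∅
  fail(18) 'ab': from fail(7)=0 chase 'b': 0 ⇒ 11;  out=∅∪out(11)=∅
  fail(4) 'dbb': from fail(3)=11 chase 'b': 11 ⇒ 12;  out=∅∪out(12)={4}
  fail(9) 'aeb': from fail(8)=13 chase 'b': 13→0 ⇒ 11;  out={2}∪out(11)={2}
  fail(15) 'ecb': from fail(14)=0 chase 'b': 0 ⇒ 11;  out=∅∪out(11)=∅
  fail(19) 'abd': from fail(18)=11 chase 'd': 11→0 ⇒ 1;  out={6}∪out(1)={6}
  fail(5) 'dbbc': from fail(4)=12 chase 'c': 12→11→0 ⇒ 0;  out=∅∪out(0)=∅
  fail(16) 'ecbb': from fail(15)=11 chase 'b': 11 ⇒ 12;  out=∅∪out(12)={4}
  fail(6) 'dbbcb': from fail(5)=0 chase 'b': 0 ⇒ 11;  out={1}∪out(11)={1}
  fail(17) 'ecbbc': from fail(16)=12 chase 'c': 12→11→0 ⇒ 0;  out={5}∪out(0)={5}

Scan:
pos 0 'c': at 0
pos 1 'a': at 7
pos 2 'c': at 0 (via fail)
pos 3 'd': at 1
pos 4 'a': at 7 (via fail)
pos 5 'd': at 1 (via fail)
pos 6 'b': at 3
pos 7 'b': at 4  ** P4@[6:7]
pos 8 'c': at 5
pos 9 'b': at 6  ** P1@[5:9]
pos 10 'c': at 0 (via fail)
pos 11 'a': at 7
pos 12 'e': at 8  ** P7@[12:12]
pos 13 'b': at 9  ** P2@[11:13]
pos 14 'a': at 7 (via fail)
pos 15 'e': at 8  ** P7@[15:15]
pos 16 'e': at 13 (via fail)  ** P7@[16:16]
pos 17 'b': at 11 (via fail)
pos 18 'c': at 0 (via fail)
pos 19 'c': at 0
pos 20 'a': at 7

Matches: [[7,4],[9,1],[12,7],[13,2],[15,7],[16,7]]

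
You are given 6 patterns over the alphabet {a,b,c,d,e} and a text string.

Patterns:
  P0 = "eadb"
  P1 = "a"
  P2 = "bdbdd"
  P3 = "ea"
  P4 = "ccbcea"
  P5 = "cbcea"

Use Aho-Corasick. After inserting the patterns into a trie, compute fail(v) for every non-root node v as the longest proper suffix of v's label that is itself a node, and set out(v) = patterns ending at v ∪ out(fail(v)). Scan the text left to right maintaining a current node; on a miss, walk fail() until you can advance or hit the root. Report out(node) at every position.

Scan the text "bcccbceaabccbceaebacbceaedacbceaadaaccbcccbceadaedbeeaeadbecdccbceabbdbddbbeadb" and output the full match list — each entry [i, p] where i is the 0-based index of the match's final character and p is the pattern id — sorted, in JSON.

Build automaton:
Trie (insert patterns):
  0='ε' goto a→5 b→6 c→11 e→1
  1='e' goto a→2
  2='ea' goto d→3  [P3 ends]
  3='ead' goto b→4
  4='eadb' goto ·  [P0 ends]
  5='a' goto ·  [P1 ends]
  6='b' goto d→7
  7='bd' goto b→8
  8='bdb' goto d→9
  9='bdbd' goto d→10
  10='bdbdd' goto ·  [P2 ends]
  11='c' goto b→17 c→12
  12='cc' goto b→13
  13='ccb' goto c→14
  14='ccbc' goto e→15
  15='ccbce' goto a→16
  16='ccbcea' goto ·  [P4 ends]
  17='cb' goto c→18
  18='cbc' goto e→19
  19='cbce' goto a→20
  20='cbcea' goto ·  [P5 ends]

BFS fail/out derivation:
  fail(1) 'e': from fail(0)=0 chase 'e': 0 ⇒ 0;  out=∅∪out(0)=∅
  fail(5) 'a': from fail(0)=0 chase 'a': 0 ⇒ 0;  out={1}∪out(0)={1}
  fail(6) 'b': from fail(0)=0 chase 'b': 0 ⇒ 0;  out=∅∪out(0)=∅
  fail(11) 'c': from fail(0)=0 chase 'c': 0 ⇒ 0;  out=∅∪out(0)=∅
  fail(2) 'ea': from fail(1)=0 chase 'a': 0 ⇒ 5;  out={3}∪out(5)={1,3}
  fail(7) 'bd': from fail(6)=0 chase 'd': 0 ⇒ 0;  out=∅∪out(0)=∅
  fail(12) 'cc': from fail(11)=0 chase 'c': 0 ⇒ 11;  out=∅∪out(11)=∅
  fail(17) 'cb': from fail(11)=0 chase 'b': 0 ⇒ 6;  out=∅∪out(6)=∅
  fail(3) 'ead': from fail(2)=5 chase 'd': 5→0 ⇒ 0;  out=∅∪out(0)=∅
  fail(8) 'bdb': from fail(7)=0 chase 'b': 0 ⇒ 6;  out=∅∪out(6)=∅
  fail(13) 'ccb': from fail(12)=11 chase 'b': 11 ⇒ 17;  out=∅∪out(17)=∅
  fail(18) 'cbc': from fail(17)=6 chase 'c': 6→0 ⇒ 11;  out=∅∪out(11)=∅
  fail(4) 'eadb': from fail(3)=0 chase 'b': 0 ⇒ 6;  out={0}∪out(6)={0}
  fail(9) 'bdbd': from fail(8)=6 chase 'd': 6 ⇒ 7;  out=∅∪out(7)=∅
  fail(14) 'ccbc': from fail(13)=17 chase 'c': 17 ⇒ 18;  out=∅∪out(18)=∅
  fail(19) 'cbce': from fail(18)=11 chase 'e': 11→0 ⇒ 1;  out=∅∪out(1)=∅
  fail(10) 'bdbdd': from fail(9)=7 chase 'd': 7→0 ⇒ 0;  out={2}∪out(0)={2}
  fail(15) 'ccbce': from fail(14)=18 chase 'e': 18 ⇒ 19;  out=∅∪out(19)=∅
  fail(20) 'cbcea': from fail(19)=1 chase 'a': 1 ⇒ 2;  out={5}∪out(2)={1,3,5}
  fail(16) 'ccbcea': from fail(15)=19 chase 'a': 19 ⇒ 20;  out={4}∪out(20)={1,3,4,5}

Scan:
pos 0 'b': at 6
pos 1 'c': at 11 (fail-walked)
pos 2 'c': at 12
pos 3 'c': at 12 (fail-walked)
pos 4 'b': at 13
pos 5 'c': at 14
pos 6 'e': at 15
pos 7 'a': at 16  ** P1@[7:7],P3@[6:7],P4@[2:7],P5@[3:7]
pos 8 'a': at 5 (fail-walked)  ** P1@[8:8]
pos 9 'b': at 6 (fail-walked)
pos 10 'c': at 11 (fail-walked)
pos 11 'c': at 12
pos 12 'b': at 13
pos 13 'c': at 14
pos 14 'e': at 15
pos 15 'a': at 16  ** P1@[15:15],P3@[14:15],P4@[10:15],P5@[11:15]
pos 16 'e': at 1 (fail-walked)
pos 17 'b': at 6 (fail-walked)
pos 18 'a': at 5 (fail-walked)  ** P1@[18:18]
pos 19 'c': at 11 (fail-walked)
pos 20 'b': at 17
pos 21 'c': at 18
pos 22 'e': at 19
pos 23 'a': at 20  ** P1@[23:23],P3@[22:23],P5@[19:23]
pos 24 'e': at 1 (fail-walked)
pos 25 'd': at 0 (fail-walked)
pos 26 'a': at 5  ** P1@[26:26]
pos 27 'c': at 11 (fail-walked)
pos 28 'b': at 17
pos 29 'c': at 18
pos 30 'e': at 19
pos 31 'a': at 20  ** P1@[31:31],P3@[30:31],P5@[27:31]
pos 32 'a': at 5 (fail-walked)  ** P1@[32:32]
pos 33 'd': at 0 (fail-walked)
pos 34 'a': at 5  ** P1@[34:34]
pos 35 'a': at 5 (fail-walked)  ** P1@[35:35]
pos 36 'c': at 11 (fail-walked)
pos 37 'c': at 12
pos 38 'b': at 13
pos 39 'c': at 14
pos 40 'c': at 12 (fail-walked)
pos 41 'c': at 12 (fail-walked)
pos 42 'b': at 13
pos 43 'c': at 14
pos 44 'e': at 15
pos 45 'a': at 16  ** P1@[45:45],P3@[44:45],P4@[40:45],P5@[41:45]
pos 46 'd': at 3 (fail-walked)
pos 47 'a': at 5 (fail-walked)  ** P1@[47:47]
pos 48 'e': at 1 (fail-walked)
pos 49 'd': at 0 (fail-walked)
pos 50 'b': at 6
pos 51 'e': at 1 (fail-walked)
pos 52 'e': at 1 (fail-walked)
pos 53 'a': at 2  ** P1@[53:53],P3@[52:53]
pos 54 'e': at 1 (fail-walked)
pos 55 'a': at 2  ** P1@[55:55],P3@[54:55]
pos 56 'd': at 3
pos 57 'b': at 4  ** P0@[54:57]
pos 58 'e': at 1 (fail-walked)
pos 59 'c': at 11 (fail-walked)
pos 60 'd': at 0 (fail-walked)
pos 61 'c': at 11
pos 62 'c': at 12
pos 63 'b': at 13
pos 64 'c': at 14
pos 65 'e': at 15
pos 66 'a': at 16  ** P1@[66:66],P3@[65:66],P4@[61:66],P5@[62:66]
pos 67 'b': at 6 (fail-walked)
pos 68 'b': at 6 (fail-walked)
pos 69 'd': at 7
pos 70 'b': at 8
pos 71 'd': at 9
pos 72 'd': at 10  ** P2@[68:72]
pos 73 'b': at 6 (fail-walked)
pos 74 'b': at 6 (fail-walked)
pos 75 'e': at 1 (fail-walked)
pos 76 'a': at 2  ** P1@[76:76],P3@[75:76]
pos 77 'd': at 3
pos 78 'b': at 4  ** P0@[75:78]

All matches (sorted): [[7,1],[7,3],[7,4],[7,5],[8,1],[15,1],[15,3],[15,4],[15,5],[18,1],[23,1],[23,3],[23,5],[26,1],[31,1],[31,3],[31,5],[32,1],[34,1],[35,1],[45,1],[45,3],[45,4],[45,5],[47,1],[53,1],[53,3],[55,1],[55,3],[57,0],[66,1],[66,3],[66,4],[66,5],[72,2],[76,1],[76,3],[78,0]]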